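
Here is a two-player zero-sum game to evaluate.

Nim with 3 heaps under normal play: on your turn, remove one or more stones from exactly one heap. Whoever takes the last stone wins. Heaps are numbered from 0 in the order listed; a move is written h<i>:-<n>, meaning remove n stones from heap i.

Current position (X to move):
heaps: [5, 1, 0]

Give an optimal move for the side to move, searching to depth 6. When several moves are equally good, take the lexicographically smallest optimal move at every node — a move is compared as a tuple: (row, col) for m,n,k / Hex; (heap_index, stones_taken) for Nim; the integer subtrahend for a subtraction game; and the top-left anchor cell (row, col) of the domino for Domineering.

X's best at [(5,1,0)]: h0:-4

ply 1, X at (5,1,0) | h0:-1=-1→(4,1,0); h0:-2=-1→(3,1,0); h0:-3=-1→(2,1,0); h0:-4=+1→(1,1,0)*; h0:-5=-1→(0,1,0); h1:-1=-1→(5,0,0)
ply 2, O at (1,1,0) | h0:-1=-1→(0,1,0)*; h1:-1=-1→(1,0,0)
ply 3, X at (0,1,0) | h1:-1=+1→(0,0,0)*
ply 4: (0,0,0) is terminal -1 (O); from (5,1,0) depth 6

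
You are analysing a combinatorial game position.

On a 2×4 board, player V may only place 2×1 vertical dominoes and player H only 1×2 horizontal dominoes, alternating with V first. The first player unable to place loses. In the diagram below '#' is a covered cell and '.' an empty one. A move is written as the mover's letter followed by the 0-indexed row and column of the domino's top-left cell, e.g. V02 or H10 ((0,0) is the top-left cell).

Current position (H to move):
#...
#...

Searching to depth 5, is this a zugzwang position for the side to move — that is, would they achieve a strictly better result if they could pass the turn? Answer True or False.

zugzwang(#.../#..., H) = False

p1 H@[#.../#...]: H01[###./#...]+1* H02[#.##/#...]+1 H11[#.../###.]+1 H12[#.../#.##]+1
p2 V@[###./#...]: V03[####/#..#]-1*
p3 H@[####/#..#]: H11[####/####]+1*
p4 V@[####/####] terminal -1; root [#.../#...] d5
pass branch (V moves first from the same position):
  | p1 V@[#.../#...]: V01[##../##..]-1 V02[#.#./#.#.]+1* V03[#..#/#..#]-1
  | p2 H@[#.#./#.#.] terminal -1; root [#.../#...] d5
H moving scores +1; H passing scores -1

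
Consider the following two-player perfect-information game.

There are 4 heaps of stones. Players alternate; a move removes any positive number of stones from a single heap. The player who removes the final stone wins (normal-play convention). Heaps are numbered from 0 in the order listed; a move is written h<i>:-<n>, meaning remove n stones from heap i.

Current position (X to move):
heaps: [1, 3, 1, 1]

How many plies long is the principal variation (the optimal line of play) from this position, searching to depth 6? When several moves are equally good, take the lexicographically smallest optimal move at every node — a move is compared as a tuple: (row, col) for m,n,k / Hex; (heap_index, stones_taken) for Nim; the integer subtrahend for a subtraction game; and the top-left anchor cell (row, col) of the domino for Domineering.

PV length from [(1,3,1,1)]: 5 plies

ply 1, X at (1,3,1,1) | h0:-1=-1→(0,3,1,1); h1:-1=-1→(1,2,1,1); h1:-2=+1→(1,1,1,1)*; h1:-3=-1→(1,0,1,1); h2:-1=-1→(1,3,0,1); h3:-1=-1→(1,3,1,0)
ply 2, O at (1,1,1,1) | h0:-1=-1→(0,1,1,1)*; h1:-1=-1→(1,0,1,1); h2:-1=-1→(1,1,0,1); h3:-1=-1→(1,1,1,0)
ply 3, X at (0,1,1,1) | h1:-1=+1→(0,0,1,1)*; h2:-1=+1→(0,1,0,1); h3:-1=+1→(0,1,1,0)
ply 4, O at (0,0,1,1) | h2:-1=-1→(0,0,0,1)*; h3:-1=-1→(0,0,1,0)
ply 5, X at (0,0,0,1) | h3:-1=+1→(0,0,0,0)*
ply 6: (0,0,0,0) is terminal -1 (O); from (1,3,1,1) depth 6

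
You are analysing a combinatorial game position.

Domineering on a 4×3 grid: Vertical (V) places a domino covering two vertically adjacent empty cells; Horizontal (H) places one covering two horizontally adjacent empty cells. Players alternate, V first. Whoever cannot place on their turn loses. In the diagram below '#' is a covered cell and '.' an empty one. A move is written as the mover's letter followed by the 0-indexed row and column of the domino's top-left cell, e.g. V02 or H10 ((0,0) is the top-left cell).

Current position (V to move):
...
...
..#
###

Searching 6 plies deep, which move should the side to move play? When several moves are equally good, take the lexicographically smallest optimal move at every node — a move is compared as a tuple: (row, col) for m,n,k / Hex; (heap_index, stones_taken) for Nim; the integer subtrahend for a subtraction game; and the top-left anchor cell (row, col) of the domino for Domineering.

V's best at [.../.../..#/###]: V01

p1 V@[.../.../..#/###]: V00[#../#../..#/###]-1 V01[.#./.#./..#/###]+1* V02[..#/..#/..#/###]-1 V10[.../#../#.#/###]-1 V11[.../.#./.##/###]+1
p2 H@[.#./.#./..#/###]: H20[.#./.#./###/###]-1*
p3 V@[.#./.#./###/###]: V00[##./##./###/###]+1* V02[.##/.##/###/###]+1
p4 H@[##./##./###/###] terminal -1; root [.../.../..#/###] d6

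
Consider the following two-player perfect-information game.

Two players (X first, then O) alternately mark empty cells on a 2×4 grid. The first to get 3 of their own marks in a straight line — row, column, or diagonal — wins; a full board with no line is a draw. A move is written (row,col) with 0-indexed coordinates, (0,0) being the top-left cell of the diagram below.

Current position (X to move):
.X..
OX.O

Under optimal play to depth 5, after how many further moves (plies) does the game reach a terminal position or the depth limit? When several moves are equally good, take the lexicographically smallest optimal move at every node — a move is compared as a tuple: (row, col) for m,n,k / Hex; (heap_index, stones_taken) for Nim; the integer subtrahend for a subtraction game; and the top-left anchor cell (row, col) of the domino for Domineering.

PV length from [.X../OX.O]: 3 plies

ply 1, X at .X../OX.O | (0,0)=+0→XX../OX.O; (0,2)=+1→.XX./OX.O*; (0,3)=+0→.X.X/OX.O; (1,2)=+0→.X../OXXO
ply 2, O at .XX./OX.O | (0,0)=-1→OXX./OX.O*; (0,3)=-1→.XXO/OX.O; (1,2)=-1→.XX./OXOO
ply 3, X at OXX./OX.O | (0,3)=+1→OXXX/OX.O*; (1,2)=+0→OXX./OXXO
ply 4: OXXX/OX.O is terminal -1 (O); from .X../OX.O depth 5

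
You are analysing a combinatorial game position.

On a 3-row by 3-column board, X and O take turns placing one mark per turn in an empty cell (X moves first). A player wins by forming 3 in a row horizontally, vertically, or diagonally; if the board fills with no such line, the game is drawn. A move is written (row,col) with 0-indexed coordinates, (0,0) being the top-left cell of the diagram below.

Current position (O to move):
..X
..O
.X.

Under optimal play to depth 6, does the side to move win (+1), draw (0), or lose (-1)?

ply 1, O at ..X/..O/.X. | (0,0)=-1→O.X/..O/.X.; (0,1)=-1→.OX/..O/.X.; (1,0)=-1→..X/O.O/.X.; (1,1)=+0→..X/.OO/.X.*; (2,0)=-1→..X/..O/OX.; (2,2)=-1→..X/..O/.XO
ply 2, X at ..X/.OO/.X. | (0,0)=-1→X.X/.OO/.X.; (0,1)=-1→.XX/.OO/.X.; (1,0)=+0→..X/XOO/.X.*; (2,0)=-1→..X/.OO/XX.; (2,2)=-1→..X/.OO/.XX
ply 3, O at ..X/XOO/.X. | (0,0)=+0→O.X/XOO/.X.*; (0,1)=-1→.OX/XOO/.X.; (2,0)=+0→..X/XOO/OX.; (2,2)=-1→..X/XOO/.XO
ply 4, X at O.X/XOO/.X. | (0,1)=-1→OXX/XOO/.X.; (2,0)=-1→O.X/XOO/XX.; (2,2)=+0→O.X/XOO/.XX*
ply 5, O at O.X/XOO/.XX | (0,1)=-1→OOX/XOO/.XX; (2,0)=+0→O.X/XOO/OXX*
ply 6, X at O.X/XOO/OXX | (0,1)=+0→OXX/XOO/OXX*
ply 7: OXX/XOO/OXX is terminal +0 (O); from ..X/..O/.X. depth 6

value(..X/..O/.X., O) = 0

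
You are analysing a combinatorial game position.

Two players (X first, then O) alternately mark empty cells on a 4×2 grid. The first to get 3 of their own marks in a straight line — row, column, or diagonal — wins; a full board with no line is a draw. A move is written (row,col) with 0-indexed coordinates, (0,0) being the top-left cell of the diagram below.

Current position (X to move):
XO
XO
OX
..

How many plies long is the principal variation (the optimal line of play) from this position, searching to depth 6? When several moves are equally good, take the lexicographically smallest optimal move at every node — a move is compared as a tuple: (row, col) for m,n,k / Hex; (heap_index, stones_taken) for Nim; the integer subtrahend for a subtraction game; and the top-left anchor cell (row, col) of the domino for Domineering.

[XO/XO/OX/..] X move#1: (3,0):+0/XO/XO/OX/X.*, (3,1):+0/XO/XO/OX/.X
[XO/XO/OX/X.] O move#2: (3,1):+0/XO/XO/OX/XO*
[XO/XO/OX/XO] end (terminal +0, X#3); searched XO/XO/OX/.. to 6

PV length from [XO/XO/OX/..]: 2 plies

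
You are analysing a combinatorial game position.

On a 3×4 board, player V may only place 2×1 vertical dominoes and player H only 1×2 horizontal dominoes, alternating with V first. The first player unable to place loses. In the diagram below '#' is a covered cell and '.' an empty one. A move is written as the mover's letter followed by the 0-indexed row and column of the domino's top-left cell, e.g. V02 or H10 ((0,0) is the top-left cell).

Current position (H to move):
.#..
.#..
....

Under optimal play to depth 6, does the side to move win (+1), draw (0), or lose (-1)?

p1 H@[.#../.#../....]: H02[.###/.#../....]-1 H12[.#../.###/....]+1* H20[.#../.#../##..]-1 H21[.#../.#../.##.]-1 H22[.#../.#../..##]-1
p2 V@[.#../.###/....]: V00[##../####/....]-1* V10[.#../####/#...]-1
p3 H@[##../####/....]: H02[####/####/....]+1* H20[##../####/##..]+1 H21[##../####/.##.]+1 H22[##../####/..##]+1
p4 V@[####/####/....] terminal -1; root [.#../.#../....] d6

value(.#../.#../...., H) = +1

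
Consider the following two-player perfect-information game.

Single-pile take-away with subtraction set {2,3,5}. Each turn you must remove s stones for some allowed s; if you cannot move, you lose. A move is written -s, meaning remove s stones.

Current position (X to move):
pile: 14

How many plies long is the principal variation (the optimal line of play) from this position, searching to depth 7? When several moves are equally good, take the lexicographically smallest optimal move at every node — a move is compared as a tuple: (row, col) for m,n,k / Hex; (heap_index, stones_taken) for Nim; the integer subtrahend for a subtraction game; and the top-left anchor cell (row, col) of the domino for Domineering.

PV length from [14]: 4 plies

[14] X move#1: -2:-1/12*, -3:-1/11, -5:-1/9
[12] O move#2: -2:-1/10, -3:-1/9, -5:+1/7*
[7] X move#3: -2:-1/5*, -3:-1/4, -5:-1/2
[5] O move#4: -2:-1/3, -3:-1/2, -5:+1/0*
[0] end (terminal -1, X#5); searched 14 to 7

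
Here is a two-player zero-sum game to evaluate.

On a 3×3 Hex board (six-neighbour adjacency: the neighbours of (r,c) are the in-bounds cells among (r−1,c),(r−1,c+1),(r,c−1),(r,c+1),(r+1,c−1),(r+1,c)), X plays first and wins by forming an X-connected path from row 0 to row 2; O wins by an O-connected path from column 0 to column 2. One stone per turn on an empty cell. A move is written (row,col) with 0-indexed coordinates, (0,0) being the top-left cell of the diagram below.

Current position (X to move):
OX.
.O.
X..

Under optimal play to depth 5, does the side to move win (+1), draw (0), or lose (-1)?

value(OX./.O./X.., X) = +1

ply 1, X at OX./.O./X.. | (0,2)=+1→OXX/.O./X..*; (1,0)=+1→OX./XO./X..; (1,2)=+1→OX./.OX/X..; (2,1)=-1→OX./.O./XX.; (2,2)=-1→OX./.O./X.X
ply 2, O at OXX/.O./X.. | (1,0)=-1→OXX/OO./X..*; (1,2)=-1→OXX/.OO/X..; (2,1)=-1→OXX/.O./XO.; (2,2)=-1→OXX/.O./X.O
ply 3, X at OXX/OO./X.. | (1,2)=+1→OXX/OOX/X..*; (2,1)=-1→OXX/OO./XX.; (2,2)=-1→OXX/OO./X.X
ply 4, O at OXX/OOX/X.. | (2,1)=-1→OXX/OOX/XO.*; (2,2)=-1→OXX/OOX/X.O
ply 5, X at OXX/OOX/XO. | (2,2)=+1→OXX/OOX/XOX*
ply 6: OXX/OOX/XOX is terminal -1 (O); from OX./.O./X.. depth 5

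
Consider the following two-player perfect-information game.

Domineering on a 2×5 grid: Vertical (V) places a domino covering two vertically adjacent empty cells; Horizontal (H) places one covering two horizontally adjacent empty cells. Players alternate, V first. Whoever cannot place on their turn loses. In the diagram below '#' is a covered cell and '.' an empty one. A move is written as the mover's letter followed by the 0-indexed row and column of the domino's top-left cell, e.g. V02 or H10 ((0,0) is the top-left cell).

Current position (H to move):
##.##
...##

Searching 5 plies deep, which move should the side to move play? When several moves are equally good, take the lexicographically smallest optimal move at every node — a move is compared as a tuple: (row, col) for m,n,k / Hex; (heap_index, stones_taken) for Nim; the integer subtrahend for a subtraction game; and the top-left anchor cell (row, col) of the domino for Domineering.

H's best at [##.##/...##]: H11

p1 H@[##.##/...##]: H10[##.##/##.##]-1 H11[##.##/.####]+1*
p2 V@[##.##/.####] terminal -1; root [##.##/...##] d5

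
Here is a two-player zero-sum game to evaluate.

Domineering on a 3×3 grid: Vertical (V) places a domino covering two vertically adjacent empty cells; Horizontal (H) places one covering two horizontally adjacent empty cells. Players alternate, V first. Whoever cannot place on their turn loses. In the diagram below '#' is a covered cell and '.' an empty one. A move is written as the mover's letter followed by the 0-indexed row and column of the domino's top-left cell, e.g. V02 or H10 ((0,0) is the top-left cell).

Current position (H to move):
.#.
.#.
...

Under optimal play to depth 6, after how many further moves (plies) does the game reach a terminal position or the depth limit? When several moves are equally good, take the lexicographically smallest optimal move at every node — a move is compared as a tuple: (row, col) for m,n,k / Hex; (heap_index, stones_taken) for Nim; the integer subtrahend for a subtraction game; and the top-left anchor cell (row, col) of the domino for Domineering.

p1 H@[.#./.#./...]: H20[.#./.#./##.]-1* H21[.#./.#./.##]-1
p2 V@[.#./.#./##.]: V00[##./##./##.]+1* V02[.##/.##/##.]+1 V12[.#./.##/###]+1
p3 H@[##./##./##.] terminal -1; root [.#./.#./...] d6

PV length from [.#./.#./...]: 2 plies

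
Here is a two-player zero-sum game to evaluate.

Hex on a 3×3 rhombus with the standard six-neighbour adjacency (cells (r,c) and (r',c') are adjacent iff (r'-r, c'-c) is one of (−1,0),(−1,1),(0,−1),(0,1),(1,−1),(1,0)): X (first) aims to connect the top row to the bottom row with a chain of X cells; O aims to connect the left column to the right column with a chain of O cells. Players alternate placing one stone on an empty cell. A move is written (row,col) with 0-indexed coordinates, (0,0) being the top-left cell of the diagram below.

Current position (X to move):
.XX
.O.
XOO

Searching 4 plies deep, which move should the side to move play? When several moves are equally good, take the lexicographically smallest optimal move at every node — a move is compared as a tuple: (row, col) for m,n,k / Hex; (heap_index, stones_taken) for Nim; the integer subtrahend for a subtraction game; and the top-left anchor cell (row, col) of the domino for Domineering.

X's best at [.XX/.O./XOO]: (1,0)

ply 1, X at .XX/.O./XOO | (0,0)=-1→XXX/.O./XOO; (1,0)=+1→.XX/XO./XOO*; (1,2)=-1→.XX/.OX/XOO
ply 2: .XX/XO./XOO is terminal -1 (O); from .XX/.O./XOO depth 4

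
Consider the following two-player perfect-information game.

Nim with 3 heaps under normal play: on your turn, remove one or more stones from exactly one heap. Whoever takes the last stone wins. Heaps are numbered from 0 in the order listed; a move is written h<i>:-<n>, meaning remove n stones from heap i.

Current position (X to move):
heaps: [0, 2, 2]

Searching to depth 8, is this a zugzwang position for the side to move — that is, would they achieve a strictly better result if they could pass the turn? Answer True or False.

[(0,2,2)] X move#1: h1:-1:-1/(0,1,2)*, h1:-2:-1/(0,0,2), h2:-1:-1/(0,2,1), h2:-2:-1/(0,2,0)
[(0,1,2)] O move#2: h1:-1:-1/(0,0,2), h2:-1:+1/(0,1,1)*, h2:-2:-1/(0,1,0)
[(0,1,1)] X move#3: h1:-1:-1/(0,0,1)*, h2:-1:-1/(0,1,0)
[(0,0,1)] O move#4: h2:-1:+1/(0,0,0)*
[(0,0,0)] end (terminal -1, X#5); searched (0,2,2) to 8
if X skipped the turn, O would face:
~ [(0,2,2)] O move#1: h1:-1:-1/(0,1,2)*, h1:-2:-1/(0,0,2), h2:-1:-1/(0,2,1), h2:-2:-1/(0,2,0)
~ [(0,1,2)] X move#2: h1:-1:-1/(0,0,2), h2:-1:+1/(0,1,1)*, h2:-2:-1/(0,1,0)
~ [(0,1,1)] O move#3: h1:-1:-1/(0,0,1)*, h2:-1:-1/(0,1,0)
~ [(0,0,1)] X move#4: h2:-1:+1/(0,0,0)*
~ [(0,0,0)] end (terminal -1, O#5); searched (0,2,2) to 8
compare (X): move=-1 vs pass=+1

zugzwang((0,2,2), X) = True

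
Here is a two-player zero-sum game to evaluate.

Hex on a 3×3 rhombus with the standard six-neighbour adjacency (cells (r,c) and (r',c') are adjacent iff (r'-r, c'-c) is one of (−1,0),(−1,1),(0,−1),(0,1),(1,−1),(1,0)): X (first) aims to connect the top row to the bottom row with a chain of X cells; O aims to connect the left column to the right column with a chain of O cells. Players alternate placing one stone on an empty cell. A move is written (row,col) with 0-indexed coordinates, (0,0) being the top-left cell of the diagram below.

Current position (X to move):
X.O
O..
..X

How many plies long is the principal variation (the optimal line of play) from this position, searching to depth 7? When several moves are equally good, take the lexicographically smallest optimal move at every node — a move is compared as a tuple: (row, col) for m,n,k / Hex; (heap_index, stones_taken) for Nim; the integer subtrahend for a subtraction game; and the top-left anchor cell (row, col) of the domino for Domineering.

p1 X@[X.O/O../..X]: (0,1)[XXO/O../..X]-1* (1,1)[X.O/OX./..X]-1 (1,2)[X.O/O.X/..X]-1 (2,0)[X.O/O../X.X]-1 (2,1)[X.O/O../.XX]-1
p2 O@[XXO/O../..X]: (1,1)[XXO/OO./..X]+1* (1,2)[XXO/O.O/..X]-1 (2,0)[XXO/O../O.X]-1 (2,1)[XXO/O../.OX]-1
p3 X@[XXO/OO./..X] terminal -1; root [X.O/O../..X] d7

PV length from [X.O/O../..X]: 2 plies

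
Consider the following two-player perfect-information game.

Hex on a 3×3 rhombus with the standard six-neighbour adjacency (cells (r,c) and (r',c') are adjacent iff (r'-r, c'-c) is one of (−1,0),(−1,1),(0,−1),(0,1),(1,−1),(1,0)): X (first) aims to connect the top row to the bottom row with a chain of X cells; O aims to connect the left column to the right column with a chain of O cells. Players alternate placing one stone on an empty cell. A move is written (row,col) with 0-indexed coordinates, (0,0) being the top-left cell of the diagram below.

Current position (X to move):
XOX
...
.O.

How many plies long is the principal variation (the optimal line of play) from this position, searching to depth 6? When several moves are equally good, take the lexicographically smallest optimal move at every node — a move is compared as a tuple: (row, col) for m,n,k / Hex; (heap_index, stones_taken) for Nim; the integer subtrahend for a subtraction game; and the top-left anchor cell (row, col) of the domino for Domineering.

PV length from [XOX/.../.O.]: 5 plies

ply 1, X at XOX/.../.O. | (1,0)=-1→XOX/X../.O.; (1,1)=-1→XOX/.X./.O.; (1,2)=+1→XOX/..X/.O.*; (2,0)=+1→XOX/.../XO.; (2,2)=+1→XOX/.../.OX
ply 2, O at XOX/..X/.O. | (1,0)=-1→XOX/O.X/.O.*; (1,1)=-1→XOX/.OX/.O.; (2,0)=-1→XOX/..X/OO.; (2,2)=-1→XOX/..X/.OO
ply 3, X at XOX/O.X/.O. | (1,1)=+1→XOX/OXX/.O.*; (2,0)=+1→XOX/O.X/XO.; (2,2)=+1→XOX/O.X/.OX
ply 4, O at XOX/OXX/.O. | (2,0)=-1→XOX/OXX/OO.*; (2,2)=-1→XOX/OXX/.OO
ply 5, X at XOX/OXX/OO. | (2,2)=+1→XOX/OXX/OOX*
ply 6: XOX/OXX/OOX is terminal -1 (O); from XOX/.../.O. depth 6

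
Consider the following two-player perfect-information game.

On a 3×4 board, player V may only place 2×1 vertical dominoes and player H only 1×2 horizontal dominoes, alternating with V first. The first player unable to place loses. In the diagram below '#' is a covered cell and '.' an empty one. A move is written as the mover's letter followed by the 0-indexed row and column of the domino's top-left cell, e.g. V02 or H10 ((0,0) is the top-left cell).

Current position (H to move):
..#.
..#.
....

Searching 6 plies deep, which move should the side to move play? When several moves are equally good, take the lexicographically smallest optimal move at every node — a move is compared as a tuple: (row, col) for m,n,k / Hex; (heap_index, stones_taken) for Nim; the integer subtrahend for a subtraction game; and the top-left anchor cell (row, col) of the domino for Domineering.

ply 1, H at ..#./..#./.... | H00=-1→###./..#./....; H10=+1→..#./###./....*; H20=-1→..#./..#./##..; H21=-1→..#./..#./.##.; H22=-1→..#./..#./..##
ply 2, V at ..#./###./.... | V03=-1→..##/####/....*; V13=-1→..#./####/...#
ply 3, H at ..##/####/.... | H00=+1→####/####/....*; H20=+1→..##/####/##..; H21=+1→..##/####/.##.; H22=+1→..##/####/..##
ply 4: ####/####/.... is terminal -1 (V); from ..#./..#./.... depth 6

H's best at [..#./..#./....]: H10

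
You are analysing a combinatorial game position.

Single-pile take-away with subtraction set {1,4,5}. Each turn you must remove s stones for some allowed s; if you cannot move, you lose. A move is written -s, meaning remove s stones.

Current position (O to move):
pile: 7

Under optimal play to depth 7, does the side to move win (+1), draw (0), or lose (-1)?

ply 1, O at 7 | -1=-1→6; -4=-1→3; -5=+1→2*
ply 2, X at 2 | -1=-1→1*
ply 3, O at 1 | -1=+1→0*
ply 4: 0 is terminal -1 (X); from 7 depth 7

value(7, O) = +1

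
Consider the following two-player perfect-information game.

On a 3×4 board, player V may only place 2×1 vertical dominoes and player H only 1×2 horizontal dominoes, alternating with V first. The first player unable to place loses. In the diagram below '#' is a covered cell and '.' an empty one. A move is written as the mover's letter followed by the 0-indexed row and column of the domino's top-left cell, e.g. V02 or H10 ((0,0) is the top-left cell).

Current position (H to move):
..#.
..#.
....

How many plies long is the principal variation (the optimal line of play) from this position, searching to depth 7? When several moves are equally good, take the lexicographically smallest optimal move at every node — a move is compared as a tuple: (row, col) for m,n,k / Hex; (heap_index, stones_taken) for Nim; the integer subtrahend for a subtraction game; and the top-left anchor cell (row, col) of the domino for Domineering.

ply 1, H at ..#./..#./.... | H00=-1→###./..#./....; H10=+1→..#./###./....*; H20=-1→..#./..#./##..; H21=-1→..#./..#./.##.; H22=-1→..#./..#./..##
ply 2, V at ..#./###./.... | V03=-1→..##/####/....*; V13=-1→..#./####/...#
ply 3, H at ..##/####/.... | H00=+1→####/####/....*; H20=+1→..##/####/##..; H21=+1→..##/####/.##.; H22=+1→..##/####/..##
ply 4: ####/####/.... is terminal -1 (V); from ..#./..#./.... depth 7

PV length from [..#./..#./....]: 3 plies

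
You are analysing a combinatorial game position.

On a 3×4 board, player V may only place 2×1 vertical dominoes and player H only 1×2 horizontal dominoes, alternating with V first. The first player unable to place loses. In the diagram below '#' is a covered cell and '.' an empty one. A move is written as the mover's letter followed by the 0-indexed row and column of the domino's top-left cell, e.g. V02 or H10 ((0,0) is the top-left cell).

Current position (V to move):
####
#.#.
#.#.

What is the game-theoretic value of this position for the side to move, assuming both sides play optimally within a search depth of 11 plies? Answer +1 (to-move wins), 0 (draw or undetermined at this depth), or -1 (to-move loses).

p1 V@[####/#.#./#.#.]: V11[####/###./###.]+1* V13[####/#.##/#.##]+1
p2 H@[####/###./###.] terminal -1; root [####/#.#./#.#.] d11

value(####/#.#./#.#., V) = +1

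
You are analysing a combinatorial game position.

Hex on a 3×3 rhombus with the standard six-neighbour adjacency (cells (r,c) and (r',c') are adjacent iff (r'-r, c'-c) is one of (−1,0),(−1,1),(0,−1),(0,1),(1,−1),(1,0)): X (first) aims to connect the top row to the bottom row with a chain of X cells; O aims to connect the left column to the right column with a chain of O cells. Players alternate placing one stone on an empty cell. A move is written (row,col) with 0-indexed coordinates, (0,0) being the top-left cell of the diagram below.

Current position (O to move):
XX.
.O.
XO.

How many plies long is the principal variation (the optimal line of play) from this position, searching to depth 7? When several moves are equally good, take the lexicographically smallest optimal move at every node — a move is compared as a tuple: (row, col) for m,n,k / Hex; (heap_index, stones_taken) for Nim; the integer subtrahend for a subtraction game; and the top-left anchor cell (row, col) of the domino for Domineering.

PV length from [XX./.O./XO.]: 3 plies

[XX./.O./XO.] O move#1: (0,2):-1/XXO/.O./XO., (1,0):+1/XX./OO./XO.*, (1,2):-1/XX./.OO/XO., (2,2):-1/XX./.O./XOO
[XX./OO./XO.] X move#2: (0,2):-1/XXX/OO./XO.*, (1,2):-1/XX./OOX/XO., (2,2):-1/XX./OO./XOX
[XXX/OO./XO.] O move#3: (1,2):+1/XXX/OOO/XO.*, (2,2):+1/XXX/OO./XOO
[XXX/OOO/XO.] end (terminal -1, X#4); searched XX./.O./XO. to 7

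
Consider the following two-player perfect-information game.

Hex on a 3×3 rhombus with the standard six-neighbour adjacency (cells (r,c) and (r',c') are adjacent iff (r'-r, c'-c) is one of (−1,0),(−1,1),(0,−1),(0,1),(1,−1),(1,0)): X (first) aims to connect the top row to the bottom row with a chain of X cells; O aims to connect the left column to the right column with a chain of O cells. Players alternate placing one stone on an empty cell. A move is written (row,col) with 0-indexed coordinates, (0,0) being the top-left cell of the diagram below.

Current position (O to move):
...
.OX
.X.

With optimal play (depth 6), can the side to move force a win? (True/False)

O winning at [.../.OX/.X.]: True

[.../.OX/.X.] O move#1: (0,0):-1/O../.OX/.X., (0,1):-1/.O./.OX/.X., (0,2):+1/..O/.OX/.X.*, (1,0):-1/.../OOX/.X., (2,0):-1/.../.OX/OX., (2,2):-1/.../.OX/.XO
[..O/.OX/.X.] X move#2: (0,0):-1/X.O/.OX/.X.*, (0,1):-1/.XO/.OX/.X., (1,0):-1/..O/XOX/.X., (2,0):-1/..O/.OX/XX., (2,2):-1/..O/.OX/.XX
[X.O/.OX/.X.] O move#3: (0,1):+1/XOO/.OX/.X.*, (1,0):+1/X.O/OOX/.X., (2,0):+1/X.O/.OX/OX., (2,2):+1/X.O/.OX/.XO
[XOO/.OX/.X.] X move#4: (1,0):-1/XOO/XOX/.X.*, (2,0):-1/XOO/.OX/XX., (2,2):-1/XOO/.OX/.XX
[XOO/XOX/.X.] O move#5: (2,0):+1/XOO/XOX/OX.*, (2,2):-1/XOO/XOX/.XO
[XOO/XOX/OX.] end (terminal -1, X#6); searched .../.OX/.X. to 6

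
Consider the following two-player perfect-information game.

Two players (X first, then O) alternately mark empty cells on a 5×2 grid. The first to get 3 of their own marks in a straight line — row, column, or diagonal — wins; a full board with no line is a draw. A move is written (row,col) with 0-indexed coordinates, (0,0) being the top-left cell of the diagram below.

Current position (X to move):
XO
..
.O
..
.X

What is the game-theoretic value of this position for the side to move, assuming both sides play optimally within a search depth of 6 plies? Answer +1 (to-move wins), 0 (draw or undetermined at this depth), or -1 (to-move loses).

p1 X@[XO/../.O/../.X]: (1,0)[XO/X./.O/../.X]-1 (1,1)[XO/.X/.O/../.X]+0* (2,0)[XO/../XO/../.X]-1 (3,0)[XO/../.O/X./.X]-1 (3,1)[XO/../.O/.X/.X]-1 (4,0)[XO/../.O/../XX]-1
p2 O@[XO/.X/.O/../.X]: (1,0)[XO/OX/.O/../.X]+0* (2,0)[XO/.X/OO/../.X]+0 (3,0)[XO/.X/.O/O./.X]+0 (3,1)[XO/.X/.O/.O/.X]+0 (4,0)[XO/.X/.O/../OX]+0
p3 X@[XO/OX/.O/../.X]: (2,0)[XO/OX/XO/../.X]+0* (3,0)[XO/OX/.O/X./.X]+0 (3,1)[XO/OX/.O/.X/.X]+0 (4,0)[XO/OX/.O/../XX]+0
p4 O@[XO/OX/XO/../.X]: (3,0)[XO/OX/XO/O./.X]+0* (3,1)[XO/OX/XO/.O/.X]+0 (4,0)[XO/OX/XO/../OX]+0
p5 X@[XO/OX/XO/O./.X]: (3,1)[XO/OX/XO/OX/.X]+0* (4,0)[XO/OX/XO/O./XX]+0
p6 O@[XO/OX/XO/OX/.X]: (4,0)[XO/OX/XO/OX/OX]+0*
p7 X@[XO/OX/XO/OX/OX] terminal +0; root [XO/../.O/../.X] d6

value(XO/../.O/../.X, X) = 0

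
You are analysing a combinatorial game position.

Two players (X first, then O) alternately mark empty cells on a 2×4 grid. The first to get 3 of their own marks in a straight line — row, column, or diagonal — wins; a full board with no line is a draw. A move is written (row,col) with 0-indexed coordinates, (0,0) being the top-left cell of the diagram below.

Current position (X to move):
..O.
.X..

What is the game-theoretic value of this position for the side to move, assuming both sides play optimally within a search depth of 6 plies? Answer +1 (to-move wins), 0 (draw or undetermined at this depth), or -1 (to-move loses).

value(..O./.X.., X) = +1

p1 X@[..O./.X..]: (0,0)[X.O./.X..]+0 (0,1)[.XO./.X..]+0 (0,3)[..OX/.X..]+0 (1,0)[..O./XX..]+0 (1,2)[..O./.XX.]+1* (1,3)[..O./.X.X]+0
p2 O@[..O./.XX.]: (0,0)[O.O./.XX.]-1* (0,1)[.OO./.XX.]-1 (0,3)[..OO/.XX.]-1 (1,0)[..O./OXX.]-1 (1,3)[..O./.XXO]-1
p3 X@[O.O./.XX.]: (0,1)[OXO./.XX.]+1* (0,3)[O.OX/.XX.]-1 (1,0)[O.O./XXX.]+1 (1,3)[O.O./.XXX]+1
p4 O@[OXO./.XX.]: (0,3)[OXOO/.XX.]-1* (1,0)[OXO./OXX.]-1 (1,3)[OXO./.XXO]-1
p5 X@[OXOO/.XX.]: (1,0)[OXOO/XXX.]+1* (1,3)[OXOO/.XXX]+1
p6 O@[OXOO/XXX.] terminal -1; root [..O./.X..] d6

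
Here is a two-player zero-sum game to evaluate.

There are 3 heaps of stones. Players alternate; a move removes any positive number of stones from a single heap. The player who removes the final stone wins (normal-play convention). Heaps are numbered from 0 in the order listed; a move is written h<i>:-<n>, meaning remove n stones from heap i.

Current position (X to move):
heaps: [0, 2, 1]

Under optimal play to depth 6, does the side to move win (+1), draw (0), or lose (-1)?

p1 X@[(0,2,1)]: h1:-1[(0,1,1)]+1* h1:-2[(0,0,1)]-1 h2:-1[(0,2,0)]-1
p2 O@[(0,1,1)]: h1:-1[(0,0,1)]-1* h2:-1[(0,1,0)]-1
p3 X@[(0,0,1)]: h2:-1[(0,0,0)]+1*
p4 O@[(0,0,0)] terminal -1; root [(0,2,1)] d6

value((0,2,1), X) = +1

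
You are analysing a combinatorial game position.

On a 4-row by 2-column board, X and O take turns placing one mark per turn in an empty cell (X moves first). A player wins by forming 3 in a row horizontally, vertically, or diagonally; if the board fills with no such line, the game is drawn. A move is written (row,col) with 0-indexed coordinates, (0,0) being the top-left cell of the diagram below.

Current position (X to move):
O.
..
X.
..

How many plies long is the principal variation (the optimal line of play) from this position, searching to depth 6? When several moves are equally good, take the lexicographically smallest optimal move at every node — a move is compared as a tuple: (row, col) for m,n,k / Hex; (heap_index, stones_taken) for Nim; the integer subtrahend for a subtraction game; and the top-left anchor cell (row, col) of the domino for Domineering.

ply 1, X at O./../X./.. | (0,1)=+0→OX/../X./..*; (1,0)=+0→O./X./X./..; (1,1)=+0→O./.X/X./..; (2,1)=+0→O./../XX/..; (3,0)=+0→O./../X./X.; (3,1)=+0→O./../X./.X
ply 2, O at OX/../X./.. | (1,0)=+0→OX/O./X./..*; (1,1)=+0→OX/.O/X./..; (2,1)=+0→OX/../XO/..; (3,0)=+0→OX/../X./O.; (3,1)=+0→OX/../X./.O
ply 3, X at OX/O./X./.. | (1,1)=+0→OX/OX/X./..*; (2,1)=+0→OX/O./XX/..; (3,0)=+0→OX/O./X./X.; (3,1)=+0→OX/O./X./.X
ply 4, O at OX/OX/X./.. | (2,1)=+0→OX/OX/XO/..*; (3,0)=-1→OX/OX/X./O.; (3,1)=-1→OX/OX/X./.O
ply 5, X at OX/OX/XO/.. | (3,0)=+0→OX/OX/XO/X.*; (3,1)=+0→OX/OX/XO/.X
ply 6, O at OX/OX/XO/X. | (3,1)=+0→OX/OX/XO/XO*
ply 7: OX/OX/XO/XO is terminal +0 (X); from O./../X./.. depth 6

PV length from [O./../X./..]: 6 plies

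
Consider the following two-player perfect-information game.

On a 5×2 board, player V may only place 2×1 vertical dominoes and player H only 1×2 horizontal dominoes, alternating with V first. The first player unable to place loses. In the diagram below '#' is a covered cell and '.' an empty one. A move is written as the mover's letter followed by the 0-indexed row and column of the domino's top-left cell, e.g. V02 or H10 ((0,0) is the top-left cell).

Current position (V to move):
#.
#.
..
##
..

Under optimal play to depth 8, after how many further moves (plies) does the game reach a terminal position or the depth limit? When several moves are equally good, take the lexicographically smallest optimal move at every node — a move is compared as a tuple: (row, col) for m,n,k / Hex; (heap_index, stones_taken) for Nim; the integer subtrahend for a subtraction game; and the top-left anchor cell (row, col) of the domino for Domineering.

[#./#./../##/..] V move#1: V01:-1/##/##/../##/..*, V11:-1/#./##/.#/##/..
[##/##/../##/..] H move#2: H20:+1/##/##/##/##/..*, H40:+1/##/##/../##/##
[##/##/##/##/..] end (terminal -1, V#3); searched #./#./../##/.. to 8

PV length from [#./#./../##/..]: 2 plies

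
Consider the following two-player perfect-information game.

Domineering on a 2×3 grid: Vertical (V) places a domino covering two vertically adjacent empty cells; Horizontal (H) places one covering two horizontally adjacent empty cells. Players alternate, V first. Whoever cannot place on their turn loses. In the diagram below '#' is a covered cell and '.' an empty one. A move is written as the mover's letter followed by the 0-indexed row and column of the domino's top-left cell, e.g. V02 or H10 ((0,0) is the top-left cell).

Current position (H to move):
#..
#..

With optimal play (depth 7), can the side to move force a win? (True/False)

p1 H@[#../#..]: H01[###/#..]+1* H11[#../###]+1
p2 V@[###/#..] terminal -1; root [#../#..] d7

H winning at [#../#..]: True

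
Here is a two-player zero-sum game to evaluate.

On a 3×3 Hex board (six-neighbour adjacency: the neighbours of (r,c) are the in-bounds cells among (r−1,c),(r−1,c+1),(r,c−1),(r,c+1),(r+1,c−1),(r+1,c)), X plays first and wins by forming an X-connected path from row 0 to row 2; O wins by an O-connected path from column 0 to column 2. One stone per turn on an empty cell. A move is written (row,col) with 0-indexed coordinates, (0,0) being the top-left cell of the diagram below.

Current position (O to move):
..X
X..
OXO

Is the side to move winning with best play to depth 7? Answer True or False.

O winning at [..X/X../OXO]: False

[..X/X../OXO] O move#1: (0,0):-1/O.X/X../OXO*, (0,1):-1/.OX/X../OXO, (1,1):-1/..X/XO./OXO, (1,2):-1/..X/X.O/OXO
[O.X/X../OXO] X move#2: (0,1):+1/OXX/X../OXO*, (1,1):+1/O.X/XX./OXO, (1,2):+1/O.X/X.X/OXO
[OXX/X../OXO] O move#3: (1,1):-1/OXX/XO./OXO*, (1,2):-1/OXX/X.O/OXO
[OXX/XO./OXO] X move#4: (1,2):+1/OXX/XOX/OXO*
[OXX/XOX/OXO] end (terminal -1, O#5); searched ..X/X../OXO to 7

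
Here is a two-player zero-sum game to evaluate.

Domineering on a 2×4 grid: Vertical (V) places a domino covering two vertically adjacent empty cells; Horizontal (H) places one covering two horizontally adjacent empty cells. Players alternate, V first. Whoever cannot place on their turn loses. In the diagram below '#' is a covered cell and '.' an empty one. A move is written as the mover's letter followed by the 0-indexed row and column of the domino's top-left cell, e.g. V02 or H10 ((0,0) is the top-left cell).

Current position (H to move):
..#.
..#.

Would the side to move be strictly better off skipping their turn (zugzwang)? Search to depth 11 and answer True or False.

zugzwang(..#./..#., H) = False

p1 H@[..#./..#.]: H00[###./..#.]+1* H10[..#./###.]+1
p2 V@[###./..#.]: V03[####/..##]-1*
p3 H@[####/..##]: H10[####/####]+1*
p4 V@[####/####] terminal -1; root [..#./..#.] d11
if H skipped the turn, V would face:
~ p1 V@[..#./..#.]: V00[#.#./#.#.]+1* V01[.##./.##.]+1 V03[..##/..##]-1
~ p2 H@[#.#./#.#.] terminal -1; root [..#./..#.] d11
compare (H): move=+1 vs pass=-1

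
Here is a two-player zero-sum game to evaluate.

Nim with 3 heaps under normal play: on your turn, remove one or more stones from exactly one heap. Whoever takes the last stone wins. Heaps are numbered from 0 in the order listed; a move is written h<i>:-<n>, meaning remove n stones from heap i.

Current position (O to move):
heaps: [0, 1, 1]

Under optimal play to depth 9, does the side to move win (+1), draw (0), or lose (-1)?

p1 O@[(0,1,1)]: h1:-1[(0,0,1)]-1* h2:-1[(0,1,0)]-1
p2 X@[(0,0,1)]: h2:-1[(0,0,0)]+1*
p3 O@[(0,0,0)] terminal -1; root [(0,1,1)] d9

value((0,1,1), O) = -1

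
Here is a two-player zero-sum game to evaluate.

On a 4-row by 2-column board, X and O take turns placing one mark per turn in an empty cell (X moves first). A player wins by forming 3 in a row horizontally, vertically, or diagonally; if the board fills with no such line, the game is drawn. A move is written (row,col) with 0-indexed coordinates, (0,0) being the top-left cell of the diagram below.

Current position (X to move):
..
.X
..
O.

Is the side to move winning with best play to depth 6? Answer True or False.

X winning at [../.X/../O.]: True

[../.X/../O.] X move#1: (0,0):+0/X./.X/../O., (0,1):+0/.X/.X/../O., (1,0):+0/../XX/../O., (2,0):+0/../.X/X./O., (2,1):+1/../.X/.X/O.*, (3,1):+0/../.X/../OX
[../.X/.X/O.] O move#2: (0,0):-1/O./.X/.X/O.*, (0,1):-1/.O/.X/.X/O., (1,0):-1/../OX/.X/O., (2,0):-1/../.X/OX/O., (3,1):-1/../.X/.X/OO
[O./.X/.X/O.] X move#3: (0,1):+1/OX/.X/.X/O.*, (1,0):+1/O./XX/.X/O., (2,0):+1/O./.X/XX/O., (3,1):+1/O./.X/.X/OX
[OX/.X/.X/O.] end (terminal -1, O#4); searched ../.X/../O. to 6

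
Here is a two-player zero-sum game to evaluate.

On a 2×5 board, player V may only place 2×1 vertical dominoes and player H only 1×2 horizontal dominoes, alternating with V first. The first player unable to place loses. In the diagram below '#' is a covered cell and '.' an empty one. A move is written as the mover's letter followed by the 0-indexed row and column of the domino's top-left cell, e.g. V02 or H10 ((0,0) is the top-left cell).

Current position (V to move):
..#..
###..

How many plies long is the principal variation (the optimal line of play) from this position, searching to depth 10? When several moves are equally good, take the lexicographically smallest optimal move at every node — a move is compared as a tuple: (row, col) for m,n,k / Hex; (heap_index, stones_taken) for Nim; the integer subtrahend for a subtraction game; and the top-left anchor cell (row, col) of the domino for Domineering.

PV length from [..#../###..]: 3 plies

ply 1, V at ..#../###.. | V03=+1→..##./####.*; V04=+1→..#.#/###.#
ply 2, H at ..##./####. | H00=-1→####./####.*
ply 3, V at ####./####. | V04=+1→#####/#####*
ply 4: #####/##### is terminal -1 (H); from ..#../###.. depth 10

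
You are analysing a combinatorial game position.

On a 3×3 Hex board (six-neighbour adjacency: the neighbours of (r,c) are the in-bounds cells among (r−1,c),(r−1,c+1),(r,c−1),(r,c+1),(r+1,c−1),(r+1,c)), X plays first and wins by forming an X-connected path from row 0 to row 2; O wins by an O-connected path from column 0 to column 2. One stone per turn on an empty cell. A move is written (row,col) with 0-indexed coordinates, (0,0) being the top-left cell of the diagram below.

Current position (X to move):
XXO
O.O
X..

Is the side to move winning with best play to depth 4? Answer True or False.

X winning at [XXO/O.O/X..]: True

ply 1, X at XXO/O.O/X.. | (1,1)=+1→XXO/OXO/X..*; (2,1)=-1→XXO/O.O/XX.; (2,2)=-1→XXO/O.O/X.X
ply 2: XXO/OXO/X.. is terminal -1 (O); from XXO/O.O/X.. depth 4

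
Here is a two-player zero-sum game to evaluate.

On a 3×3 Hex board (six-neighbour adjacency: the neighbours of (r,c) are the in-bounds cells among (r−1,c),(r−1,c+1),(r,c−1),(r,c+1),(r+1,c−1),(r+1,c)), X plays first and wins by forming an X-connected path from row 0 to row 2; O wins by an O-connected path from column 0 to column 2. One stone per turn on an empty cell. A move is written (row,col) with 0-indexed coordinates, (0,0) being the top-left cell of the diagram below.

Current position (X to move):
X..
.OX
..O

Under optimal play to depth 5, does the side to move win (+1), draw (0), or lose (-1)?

value(X../.OX/..O, X) = -1

[X../.OX/..O] X move#1: (0,1):-1/XX./.OX/..O*, (0,2):-1/X.X/.OX/..O, (1,0):-1/X../XOX/..O, (2,0):-1/X../.OX/X.O, (2,1):-1/X../.OX/.XO
[XX./.OX/..O] O move#2: (0,2):+1/XXO/.OX/..O*, (1,0):+1/XX./OOX/..O, (2,0):+1/XX./.OX/O.O, (2,1):+1/XX./.OX/.OO
[XXO/.OX/..O] X move#3: (1,0):-1/XXO/XOX/..O*, (2,0):-1/XXO/.OX/X.O, (2,1):-1/XXO/.OX/.XO
[XXO/XOX/..O] O move#4: (2,0):+1/XXO/XOX/O.O*, (2,1):-1/XXO/XOX/.OO
[XXO/XOX/O.O] end (terminal -1, X#5); searched X../.OX/..O to 5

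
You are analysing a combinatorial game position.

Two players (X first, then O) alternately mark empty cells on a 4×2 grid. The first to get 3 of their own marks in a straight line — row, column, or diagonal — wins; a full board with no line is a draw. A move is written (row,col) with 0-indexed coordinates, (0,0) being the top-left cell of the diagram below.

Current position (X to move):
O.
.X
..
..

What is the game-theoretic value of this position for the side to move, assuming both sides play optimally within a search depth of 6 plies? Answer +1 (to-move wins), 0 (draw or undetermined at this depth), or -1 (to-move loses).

ply 1, X at O./.X/../.. | (0,1)=+0→OX/.X/../..; (1,0)=+0→O./XX/../..; (2,0)=+0→O./.X/X./..; (2,1)=+1→O./.X/.X/..*; (3,0)=+0→O./.X/../X.; (3,1)=+0→O./.X/../.X
ply 2, O at O./.X/.X/.. | (0,1)=-1→OO/.X/.X/..*; (1,0)=-1→O./OX/.X/..; (2,0)=-1→O./.X/OX/..; (3,0)=-1→O./.X/.X/O.; (3,1)=-1→O./.X/.X/.O
ply 3, X at OO/.X/.X/.. | (1,0)=+0→OO/XX/.X/..; (2,0)=+0→OO/.X/XX/..; (3,0)=+0→OO/.X/.X/X.; (3,1)=+1→OO/.X/.X/.X*
ply 4: OO/.X/.X/.X is terminal -1 (O); from O./.X/../.. depth 6

value(O./.X/../.., X) = +1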